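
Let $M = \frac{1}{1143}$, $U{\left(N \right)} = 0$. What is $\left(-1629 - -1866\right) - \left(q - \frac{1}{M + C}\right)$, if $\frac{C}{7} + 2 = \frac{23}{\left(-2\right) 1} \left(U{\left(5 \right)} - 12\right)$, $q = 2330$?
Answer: $- \frac{2277469598}{1088137} \approx -2093.0$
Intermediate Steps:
$M = \frac{1}{1143} \approx 0.00087489$
$C = 952$ ($C = -14 + 7 \frac{23}{\left(-2\right) 1} \left(0 - 12\right) = -14 + 7 \frac{23}{-2} \left(-12\right) = -14 + 7 \cdot 23 \left(- \frac{1}{2}\right) \left(-12\right) = -14 + 7 \left(\left(- \frac{23}{2}\right) \left(-12\right)\right) = -14 + 7 \cdot 138 = -14 + 966 = 952$)
$\left(-1629 - -1866\right) - \left(q - \frac{1}{M + C}\right) = \left(-1629 - -1866\right) + \left(\frac{1}{\frac{1}{1143} + 952} - 2330\right) = \left(-1629 + 1866\right) - \left(2330 - \frac{1}{\frac{1088137}{1143}}\right) = 237 + \left(\frac{1143}{1088137} - 2330\right) = 237 - \frac{2535358067}{1088137} = - \frac{2277469598}{1088137}$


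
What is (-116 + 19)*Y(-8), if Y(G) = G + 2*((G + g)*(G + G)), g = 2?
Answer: -17848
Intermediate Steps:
Y(G) = G + 4*G*(2 + G) (Y(G) = G + 2*((G + 2)*(G + G)) = G + 2*((2 + G)*(2*G)) = G + 2*(2*G*(2 + G)) = G + 4*G*(2 + G))
(-116 + 19)*Y(-8) = (-116 + 19)*(-8*(9 + 4*(-8))) = -(-776)*(9 - 32) = -(-776)*(-23) = -97*184 = -17848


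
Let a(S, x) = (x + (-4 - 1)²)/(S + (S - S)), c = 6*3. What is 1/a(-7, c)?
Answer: -7/43 ≈ -0.16279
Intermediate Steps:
c = 18
a(S, x) = (25 + x)/S (a(S, x) = (x + (-5)²)/(S + 0) = (x + 25)/S = (25 + x)/S)
1/a(-7, c) = 1/((25 + 18)/(-7)) = 1/(-⅐*43) = 1/(-43/7) = -7/43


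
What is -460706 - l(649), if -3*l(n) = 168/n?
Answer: -298998138/649 ≈ -4.6071e+5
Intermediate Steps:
l(n) = -56/n
-460706 - l(649) = -460706 - (-56)/649 = -460706 - 1*(-56/649) = -460706 + 56/649 = -298998138/649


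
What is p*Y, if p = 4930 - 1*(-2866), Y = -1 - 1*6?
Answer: -54572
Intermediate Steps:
Y = -7 (Y = -1 - 6 = -7)
p = 7796 (p = 4930 + 2866 = 7796)
p*Y = 7796*(-7) = -54572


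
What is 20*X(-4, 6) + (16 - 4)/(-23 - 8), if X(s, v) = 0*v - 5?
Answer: -3112/31 ≈ -100.39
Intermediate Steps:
X(s, v) = -5 (X(s, v) = 0 - 5 = -5)
20*X(-4, 6) + (16 - 4)/(-23 - 8) = 20*(-5) + (16 - 4)/(-23 - 8) = -100 + 12/(-31) = -100 + 12*(-1/31) = -100 - 12/31 = -3112/31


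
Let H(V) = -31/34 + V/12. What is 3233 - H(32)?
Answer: 329587/102 ≈ 3231.2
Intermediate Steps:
H(V) = -31/34 + V/12 (H(V) = -31*1/34 + V*(1/12) = -31/34 + V/12)
3233 - H(32) = 3233 - (-31/34 + (1/12)*32) = 3233 - (-31/34 + 8/3) = 3233 - 1*179/102 = 3233 - 179/102 = 329587/102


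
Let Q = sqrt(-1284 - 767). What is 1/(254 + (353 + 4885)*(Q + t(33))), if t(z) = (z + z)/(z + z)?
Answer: 1373/14075679727 - 2619*I*sqrt(2051)/28151359454 ≈ 9.7544e-8 - 4.2133e-6*I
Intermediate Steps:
t(z) = 1 (t(z) = (2*z)/((2*z)) = (2*z)*(1/(2*z)) = 1)
Q = I*sqrt(2051) (Q = sqrt(-2051) = I*sqrt(2051) ≈ 45.288*I)
1/(254 + (353 + 4885)*(Q + t(33))) = 1/(254 + (353 + 4885)*(I*sqrt(2051) + 1)) = 1/(254 + 5238*(1 + I*sqrt(2051))) = 1/(254 + (5238 + 5238*I*sqrt(2051))) = 1/(5492 + 5238*I*sqrt(2051))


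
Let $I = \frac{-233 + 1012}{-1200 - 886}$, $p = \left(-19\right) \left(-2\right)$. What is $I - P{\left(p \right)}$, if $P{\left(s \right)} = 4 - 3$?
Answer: $- \frac{2865}{2086} \approx -1.3734$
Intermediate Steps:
$p = 38$
$I = - \frac{779}{2086}$ ($I = \frac{779}{-2086} = 779 \left(- \frac{1}{2086}\right) = - \frac{779}{2086} \approx -0.37344$)
$P{\left(s \right)} = 1$
$I - P{\left(p \right)} = - \frac{779}{2086} - 1 = - \frac{2865}{2086}$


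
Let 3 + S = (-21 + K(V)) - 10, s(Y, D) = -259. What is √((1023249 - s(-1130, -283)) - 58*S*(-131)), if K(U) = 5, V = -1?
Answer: √803166 ≈ 896.20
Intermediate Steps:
S = -29 (S = -3 + ((-21 + 5) - 10) = -3 + (-16 - 10) = -3 - 26 = -29)
√((1023249 - s(-1130, -283)) - 58*S*(-131)) = √((1023249 - 1*(-259)) - 58*(-29)*(-131)) = √((1023249 + 259) + 1682*(-131)) = √(1023508 - 220342) = √803166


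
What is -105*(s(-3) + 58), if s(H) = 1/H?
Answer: -6055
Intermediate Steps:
-105*(s(-3) + 58) = -105*(1/(-3) + 58) = -105*(-1/3 + 58) = -105*173/3 = -6055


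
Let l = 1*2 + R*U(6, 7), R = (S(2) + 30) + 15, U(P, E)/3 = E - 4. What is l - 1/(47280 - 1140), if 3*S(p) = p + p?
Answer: 19332659/46140 ≈ 419.00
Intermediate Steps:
U(P, E) = -12 + 3*E (U(P, E) = 3*(E - 4) = 3*(-4 + E) = -12 + 3*E)
S(p) = 2*p/3 (S(p) = (p + p)/3 = (2*p)/3 = 2*p/3)
R = 139/3 (R = ((⅔)*2 + 30) + 15 = (4/3 + 30) + 15 = 94/3 + 15 = 139/3 ≈ 46.333)
l = 419 (l = 1*2 + 139*(-12 + 3*7)/3 = 2 + 139*(-12 + 21)/3 = 2 + (139/3)*9 = 2 + 417 = 419)
l - 1/(47280 - 1140) = 419 - 1/(47280 - 1140) = 419 - 1/46140 = 19332659/46140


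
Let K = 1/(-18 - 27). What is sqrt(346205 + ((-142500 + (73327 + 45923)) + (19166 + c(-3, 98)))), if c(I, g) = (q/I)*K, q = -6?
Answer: sqrt(76977215)/15 ≈ 584.91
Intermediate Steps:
K = -1/45 (K = 1/(-45) = -1/45 ≈ -0.022222)
c(I, g) = 2/(15*I) (c(I, g) = -6/I*(-1/45) = 2/(15*I))
sqrt(346205 + ((-142500 + (73327 + 45923)) + (19166 + c(-3, 98)))) = sqrt(346205 + ((-142500 + (73327 + 45923)) + (19166 + (2/15)/(-3)))) = sqrt(346205 + ((-142500 + 119250) + (19166 + (2/15)*(-1/3)))) = sqrt(346205 + (-23250 + (19166 - 2/45))) = sqrt(346205 + (-23250 + 862468/45)) = sqrt(346205 - 183782/45) = sqrt(15395443/45) = sqrt(76977215)/15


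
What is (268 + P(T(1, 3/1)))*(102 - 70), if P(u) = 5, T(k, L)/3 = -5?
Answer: 8736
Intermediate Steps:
T(k, L) = -15 (T(k, L) = 3*(-5) = -15)
(268 + P(T(1, 3/1)))*(102 - 70) = (268 + 5)*(102 - 70) = 273*32 = 8736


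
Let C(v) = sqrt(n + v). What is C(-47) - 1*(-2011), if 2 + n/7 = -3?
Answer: 2011 + I*sqrt(82) ≈ 2011.0 + 9.0554*I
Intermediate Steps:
n = -35 (n = -14 + 7*(-3) = -14 - 21 = -35)
C(v) = sqrt(-35 + v)
C(-47) - 1*(-2011) = sqrt(-35 - 47) - 1*(-2011) = sqrt(-82) + 2011 = I*sqrt(82) + 2011 = 2011 + I*sqrt(82)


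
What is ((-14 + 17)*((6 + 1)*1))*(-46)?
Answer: -966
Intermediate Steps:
((-14 + 17)*((6 + 1)*1))*(-46) = (3*(7*1))*(-46) = (3*7)*(-46) = 21*(-46) = -966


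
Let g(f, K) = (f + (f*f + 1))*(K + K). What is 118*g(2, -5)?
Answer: -8260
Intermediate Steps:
g(f, K) = 2*K*(1 + f + f²) (g(f, K) = (f + (f² + 1))*(2*K) = (f + (1 + f²))*(2*K) = (1 + f + f²)*(2*K) = 2*K*(1 + f + f²))
118*g(2, -5) = 118*(2*(-5)*(1 + 2 + 2²)) = 118*(2*(-5)*(1 + 2 + 4)) = 118*(2*(-5)*7) = 118*(-70) = -8260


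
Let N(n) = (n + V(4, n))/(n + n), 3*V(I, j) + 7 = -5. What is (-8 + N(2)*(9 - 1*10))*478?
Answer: -3585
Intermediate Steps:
V(I, j) = -4 (V(I, j) = -7/3 + (⅓)*(-5) = -7/3 - 5/3 = -4)
N(n) = (-4 + n)/(2*n) (N(n) = (n - 4)/(n + n) = (-4 + n)/((2*n)) = (-4 + n)*(1/(2*n)) = (-4 + n)/(2*n))
(-8 + N(2)*(9 - 1*10))*478 = (-8 + ((½)*(-4 + 2)/2)*(9 - 1*10))*478 = (-8 + ((½)*(½)*(-2))*(9 - 10))*478 = (-8 - ½*(-1))*478 = (-8 + ½)*478 = -15/2*478 = -3585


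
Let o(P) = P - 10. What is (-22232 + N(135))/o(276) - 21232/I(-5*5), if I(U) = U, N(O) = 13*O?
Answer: 5135787/6650 ≈ 772.30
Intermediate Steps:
o(P) = -10 + P
(-22232 + N(135))/o(276) - 21232/I(-5*5) = (-22232 + 13*135)/(-10 + 276) - 21232/((-5*5)) = (-22232 + 1755)/266 - 21232/((-25)) = -20477*1/266 - 21232/((-1*25)) = -20477/266 - 21232/(-25) = -20477/266 - 21232*(-1/25) = -20477/266 + 21232/25 = 5135787/6650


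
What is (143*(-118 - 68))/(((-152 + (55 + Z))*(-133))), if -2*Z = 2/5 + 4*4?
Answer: -66495/34979 ≈ -1.9010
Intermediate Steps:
Z = -41/5 (Z = -(2/5 + 4*4)/2 = -(2*(⅕) + 16)/2 = -(⅖ + 16)/2 = -½*82/5 = -41/5 ≈ -8.2000)
(143*(-118 - 68))/(((-152 + (55 + Z))*(-133))) = (143*(-118 - 68))/(((-152 + (55 - 41/5))*(-133))) = (143*(-186))/(((-152 + 234/5)*(-133))) = -26598/((-526/5*(-133))) = -26598/69958/5 = -26598*5/69958 = -66495/34979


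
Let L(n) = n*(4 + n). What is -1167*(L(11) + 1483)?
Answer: -1923216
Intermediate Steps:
-1167*(L(11) + 1483) = -1167*(11*(4 + 11) + 1483) = -1167*(11*15 + 1483) = -1167*(165 + 1483) = -1167*1648 = -1923216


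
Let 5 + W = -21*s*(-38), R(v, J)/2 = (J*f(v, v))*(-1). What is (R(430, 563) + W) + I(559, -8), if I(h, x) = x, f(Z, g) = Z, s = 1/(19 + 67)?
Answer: -20819900/43 ≈ -4.8418e+5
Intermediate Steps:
s = 1/86 ≈ 0.011628
R(v, J) = -2*J*v (R(v, J) = 2*((J*v)*(-1)) = 2*(-J*v) = -2*J*v)
W = 184/43 (W = -5 - 21*1/86*(-38) = -5 - 21/86*(-38) = -5 + 399/43 = 184/43 ≈ 4.2791)
(R(430, 563) + W) + I(559, -8) = (-2*563*430 + 184/43) - 8 = (-484180 + 184/43) - 8 = -20819556/43 - 8 = -20819900/43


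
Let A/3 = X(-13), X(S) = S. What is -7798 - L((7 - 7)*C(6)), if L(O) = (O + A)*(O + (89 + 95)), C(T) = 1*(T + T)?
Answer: -622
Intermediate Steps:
A = -39 (A = 3*(-13) = -39)
C(T) = 2*T (C(T) = 1*(2*T) = 2*T)
L(O) = (-39 + O)*(184 + O) (L(O) = (O - 39)*(O + (89 + 95)) = (-39 + O)*(O + 184) = (-39 + O)*(184 + O))
-7798 - L((7 - 7)*C(6)) = -7798 - (-7176 + ((7 - 7)*(2*6))² + 145*((7 - 7)*(2*6))) = -7798 - (-7176 + (0*12)² + 145*(0*12)) = -7798 - (-7176 + 0² + 145*0) = -7798 - (-7176 + 0 + 0) = -7798 - 1*(-7176) = -7798 + 7176 = -622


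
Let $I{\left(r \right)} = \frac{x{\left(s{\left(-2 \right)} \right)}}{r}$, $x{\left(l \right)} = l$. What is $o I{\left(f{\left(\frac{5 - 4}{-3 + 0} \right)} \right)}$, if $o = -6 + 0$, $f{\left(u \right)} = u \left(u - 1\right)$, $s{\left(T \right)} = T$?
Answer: $27$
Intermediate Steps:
$f{\left(u \right)} = u \left(-1 + u\right)$
$o = -6$
$I{\left(r \right)} = - \frac{2}{r}$
$o I{\left(f{\left(\frac{5 - 4}{-3 + 0} \right)} \right)} = - 6 \left(- \frac{2}{\frac{5 - 4}{-3 + 0} \left(-1 + \frac{5 - 4}{-3 + 0}\right)}\right) = - 6 \left(- \frac{2}{1 \frac{1}{-3} \left(-1 + 1 \frac{1}{-3}\right)}\right) = - 6 \left(- \frac{2}{1 \left(- \frac{1}{3}\right) \left(-1 + 1 \left(- \frac{1}{3}\right)\right)}\right) = - 6 \left(- \frac{2}{\left(- \frac{1}{3}\right) \left(-1 - \frac{1}{3}\right)}\right) = - 6 \left(- \frac{2}{\left(- \frac{1}{3}\right) \left(- \frac{4}{3}\right)}\right) = - 6 \left(- \frac{2}{\frac{4}{9}}\right) = - 6 \left(\left(-2\right) \frac{9}{4}\right) = \left(-6\right) \left(- \frac{9}{2}\right) = 27$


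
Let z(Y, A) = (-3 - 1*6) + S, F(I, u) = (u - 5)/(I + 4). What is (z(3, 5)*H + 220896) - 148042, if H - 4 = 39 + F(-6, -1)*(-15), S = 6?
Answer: 72860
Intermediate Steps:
F(I, u) = (-5 + u)/(4 + I)
H = -2 (H = 4 + (39 + ((-5 - 1)/(4 - 6))*(-15)) = 4 + (39 + (-6/(-2))*(-15)) = 4 + (39 - ½*(-6)*(-15)) = 4 + (39 + 3*(-15)) = 4 + (39 - 45) = 4 - 6 = -2)
z(Y, A) = -3 (z(Y, A) = (-3 - 1*6) + 6 = (-3 - 6) + 6 = -9 + 6 = -3)
(z(3, 5)*H + 220896) - 148042 = (-3*(-2) + 220896) - 148042 = (6 + 220896) - 148042 = 220902 - 148042 = 72860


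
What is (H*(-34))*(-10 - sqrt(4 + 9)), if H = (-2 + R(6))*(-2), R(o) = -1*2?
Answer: 2720 + 272*sqrt(13) ≈ 3700.7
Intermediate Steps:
R(o) = -2
H = 8 (H = (-2 - 2)*(-2) = -4*(-2) = 8)
(H*(-34))*(-10 - sqrt(4 + 9)) = (8*(-34))*(-10 - sqrt(4 + 9)) = -272*(-10 - sqrt(13)) = 2720 + 272*sqrt(13)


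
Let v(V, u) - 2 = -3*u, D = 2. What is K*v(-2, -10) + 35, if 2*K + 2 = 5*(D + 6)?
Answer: 643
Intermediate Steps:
v(V, u) = 2 - 3*u
K = 19 (K = -1 + (5*(2 + 6))/2 = -1 + (5*8)/2 = -1 + (½)*40 = -1 + 20 = 19)
K*v(-2, -10) + 35 = 19*(2 - 3*(-10)) + 35 = 19*(2 + 30) + 35 = 19*32 + 35 = 608 + 35 = 643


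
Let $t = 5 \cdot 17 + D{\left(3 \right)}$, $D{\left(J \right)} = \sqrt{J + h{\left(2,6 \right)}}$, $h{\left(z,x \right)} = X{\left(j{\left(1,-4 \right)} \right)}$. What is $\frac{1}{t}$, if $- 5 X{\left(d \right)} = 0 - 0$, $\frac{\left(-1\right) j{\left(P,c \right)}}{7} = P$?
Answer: $\frac{85}{7222} - \frac{\sqrt{3}}{7222} \approx 0.01153$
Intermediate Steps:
$j{\left(P,c \right)} = - 7 P$
$X{\left(d \right)} = 0$ ($X{\left(d \right)} = - \frac{0 - 0}{5} = - \frac{0 + 0}{5} = \left(- \frac{1}{5}\right) 0 = 0$)
$h{\left(z,x \right)} = 0$
$D{\left(J \right)} = \sqrt{J}$ ($D{\left(J \right)} = \sqrt{J + 0} = \sqrt{J}$)
$t = 85 + \sqrt{3}$ ($t = 5 \cdot 17 + \sqrt{3} = 85 + \sqrt{3} \approx 86.732$)
$\frac{1}{t} = \frac{1}{85 + \sqrt{3}}$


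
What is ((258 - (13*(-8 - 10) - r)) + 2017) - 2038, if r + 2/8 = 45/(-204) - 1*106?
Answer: 6197/17 ≈ 364.53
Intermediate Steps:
r = -1810/17 (r = -1/4 + (45/(-204) - 1*106) = -1/4 + (45*(-1/204) - 106) = -1/4 + (-15/68 - 106) = -1/4 - 7223/68 = -1810/17 ≈ -106.47)
((258 - (13*(-8 - 10) - r)) + 2017) - 2038 = ((258 - (13*(-8 - 10) - 1*(-1810/17))) + 2017) - 2038 = ((258 - (13*(-18) + 1810/17)) + 2017) - 2038 = ((258 - (-234 + 1810/17)) + 2017) - 2038 = ((258 - 1*(-2168/17)) + 2017) - 2038 = ((258 + 2168/17) + 2017) - 2038 = (6554/17 + 2017) - 2038 = 40843/17 - 2038 = 6197/17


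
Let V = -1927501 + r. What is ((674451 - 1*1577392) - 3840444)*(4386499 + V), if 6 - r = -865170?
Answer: -15767837088990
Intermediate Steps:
r = 865176 (r = 6 - 1*(-865170) = 6 + 865170 = 865176)
V = -1062325 (V = -1927501 + 865176 = -1062325)
((674451 - 1*1577392) - 3840444)*(4386499 + V) = ((674451 - 1*1577392) - 3840444)*(4386499 - 1062325) = ((674451 - 1577392) - 3840444)*3324174 = (-902941 - 3840444)*3324174 = -4743385*3324174 = -15767837088990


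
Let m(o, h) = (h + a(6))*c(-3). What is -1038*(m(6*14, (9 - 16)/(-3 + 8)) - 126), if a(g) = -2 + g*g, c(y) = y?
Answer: 1161522/5 ≈ 2.3230e+5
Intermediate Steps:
a(g) = -2 + g**2
m(o, h) = -102 - 3*h (m(o, h) = (h + (-2 + 6**2))*(-3) = (h + (-2 + 36))*(-3) = (h + 34)*(-3) = (34 + h)*(-3) = -102 - 3*h)
-1038*(m(6*14, (9 - 16)/(-3 + 8)) - 126) = -1038*((-102 - 3*(9 - 16)/(-3 + 8)) - 126) = -1038*((-102 - (-21)/5) - 126) = -1038*((-102 - 3*(-7/5)) - 126) = -1038*((-102 + 21/5) - 126) = -1038*(-489/5 - 126) = -1038*(-1119/5) = 1161522/5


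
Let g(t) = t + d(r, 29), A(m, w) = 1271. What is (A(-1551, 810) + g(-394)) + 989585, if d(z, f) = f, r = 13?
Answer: 990491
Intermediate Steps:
g(t) = 29 + t (g(t) = t + 29 = 29 + t)
(A(-1551, 810) + g(-394)) + 989585 = (1271 + (29 - 394)) + 989585 = (1271 - 365) + 989585 = 906 + 989585 = 990491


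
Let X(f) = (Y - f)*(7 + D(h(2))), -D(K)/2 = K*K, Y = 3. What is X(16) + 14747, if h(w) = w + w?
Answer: 15072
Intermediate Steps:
h(w) = 2*w
D(K) = -2*K² (D(K) = -2*K*K = -2*K²)
X(f) = -75 + 25*f (X(f) = (3 - f)*(7 - 2*(2*2)²) = (3 - f)*(7 - 2*4²) = (3 - f)*(7 - 2*16) = (3 - f)*(7 - 32) = (3 - f)*(-25) = -75 + 25*f)
X(16) + 14747 = (-75 + 25*16) + 14747 = (-75 + 400) + 14747 = 325 + 14747 = 15072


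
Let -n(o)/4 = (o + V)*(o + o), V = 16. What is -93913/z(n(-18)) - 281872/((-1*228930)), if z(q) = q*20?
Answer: 770769527/43954560 ≈ 17.536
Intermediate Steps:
n(o) = -8*o*(16 + o) (n(o) = -4*(o + 16)*(o + o) = -4*(16 + o)*2*o = -8*o*(16 + o))
z(q) = 20*q
-93913/z(n(-18)) - 281872/((-1*228930)) = -93913*1/(2880*(16 - 18)) - 281872/((-1*228930)) = -93913/(20*(-8*(-18)*(-2))) - 281872/(-228930) = -93913/(20*(-288)) - 281872*(-1/228930) = -93913/(-5760) + 140936/114465 = -93913*(-1/5760) + 140936/114465 = 93913/5760 + 140936/114465 = 770769527/43954560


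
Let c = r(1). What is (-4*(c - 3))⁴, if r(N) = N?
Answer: 4096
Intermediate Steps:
c = 1
(-4*(c - 3))⁴ = (-4*(1 - 3))⁴ = (-4*(-2))⁴ = 8⁴ = 4096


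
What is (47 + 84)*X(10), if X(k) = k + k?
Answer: 2620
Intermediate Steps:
X(k) = 2*k
(47 + 84)*X(10) = (47 + 84)*(2*10) = 131*20 = 2620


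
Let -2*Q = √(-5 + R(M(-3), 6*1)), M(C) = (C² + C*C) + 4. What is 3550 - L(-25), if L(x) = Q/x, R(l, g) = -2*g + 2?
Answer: 3550 - I*√15/50 ≈ 3550.0 - 0.07746*I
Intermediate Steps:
M(C) = 4 + 2*C² (M(C) = (C² + C²) + 4 = 2*C² + 4 = 4 + 2*C²)
R(l, g) = 2 - 2*g
Q = -I*√15/2 (Q = -√(-5 + (2 - 12))/2 = -√(-5 - 10)/2 = -I*√15/2 ≈ -1.9365*I)
L(x) = -I*√15/(2*x) (L(x) = (-I*√15/2)/x = -I*√15/(2*x))
3550 - L(-25) = 3550 - (-1)*I*√15/(2*(-25)) = 3550 - (-1)*I*√15*(-1)/(2*25) = 3550 - I*√15/50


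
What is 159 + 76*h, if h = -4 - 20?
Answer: -1665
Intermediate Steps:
h = -24
159 + 76*h = 159 + 76*(-24) = 159 - 1824 = -1665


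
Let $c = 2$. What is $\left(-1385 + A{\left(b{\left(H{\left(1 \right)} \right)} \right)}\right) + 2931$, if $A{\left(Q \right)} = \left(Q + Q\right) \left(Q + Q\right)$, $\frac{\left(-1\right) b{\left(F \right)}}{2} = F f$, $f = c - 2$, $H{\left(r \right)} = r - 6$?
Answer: $1546$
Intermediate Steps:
$H{\left(r \right)} = -6 + r$ ($H{\left(r \right)} = r - 6 = -6 + r$)
$f = 0$ ($f = 2 - 2 = 0$)
$b{\left(F \right)} = 0$ ($b{\left(F \right)} = - 2 F 0 = \left(-2\right) 0 = 0$)
$A{\left(Q \right)} = 4 Q^{2}$ ($A{\left(Q \right)} = 2 Q 2 Q = 4 Q^{2}$)
$\left(-1385 + A{\left(b{\left(H{\left(1 \right)} \right)} \right)}\right) + 2931 = \left(-1385 + 4 \cdot 0^{2}\right) + 2931 = \left(-1385 + 4 \cdot 0\right) + 2931 = \left(-1385 + 0\right) + 2931 = -1385 + 2931 = 1546$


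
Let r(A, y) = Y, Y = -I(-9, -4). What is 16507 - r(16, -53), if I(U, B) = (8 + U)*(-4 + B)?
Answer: 16515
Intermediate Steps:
I(U, B) = (-4 + B)*(8 + U)
Y = -8 (Y = -(-32 - 4*(-9) + 8*(-4) - 4*(-9)) = -(-32 + 36 - 32 + 36) = -1*8 = -8)
r(A, y) = -8
16507 - r(16, -53) = 16507 - 1*(-8) = 16507 + 8 = 16515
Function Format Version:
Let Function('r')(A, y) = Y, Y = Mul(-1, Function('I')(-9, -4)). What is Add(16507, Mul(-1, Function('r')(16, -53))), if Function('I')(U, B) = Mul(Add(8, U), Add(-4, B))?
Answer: 16515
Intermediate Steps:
Function('I')(U, B) = Mul(Add(-4, B), Add(8, U))
Y = -8 (Y = Mul(-1, Add(-32, Mul(-4, -9), Mul(8, -4), Mul(-4, -9))) = Mul(-1, Add(-32, 36, -32, 36)) = Mul(-1, 8) = -8)
Function('r')(A, y) = -8
Add(16507, Mul(-1, Function('r')(16, -53))) = Add(16507, Mul(-1, -8)) = Add(16507, 8) = 16515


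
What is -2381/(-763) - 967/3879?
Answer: 8498078/2959677 ≈ 2.8713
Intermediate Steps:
-2381/(-763) - 967/3879 = -2381*(-1/763) - 967*1/3879 = 2381/763 - 967/3879 = 8498078/2959677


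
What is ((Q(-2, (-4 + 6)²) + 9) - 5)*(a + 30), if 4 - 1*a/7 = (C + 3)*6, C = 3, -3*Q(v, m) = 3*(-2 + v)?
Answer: -1552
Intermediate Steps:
Q(v, m) = 2 - v (Q(v, m) = -(-2 + v) = -(-6 + 3*v)/3 = 2 - v)
a = -224 (a = 28 - 7*(3 + 3)*6 = 28 - 42*6 = 28 - 7*36 = 28 - 252 = -224)
((Q(-2, (-4 + 6)²) + 9) - 5)*(a + 30) = (((2 - 1*(-2)) + 9) - 5)*(-224 + 30) = (((2 + 2) + 9) - 5)*(-194) = ((4 + 9) - 5)*(-194) = (13 - 5)*(-194) = 8*(-194) = -1552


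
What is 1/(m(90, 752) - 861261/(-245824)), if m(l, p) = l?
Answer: 245824/22985421 ≈ 0.010695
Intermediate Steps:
1/(m(90, 752) - 861261/(-245824)) = 1/(90 - 861261/(-245824)) = 1/(90 - 861261*(-1/245824)) = 1/(90 + 861261/245824) = 1/(22985421/245824) = 245824/22985421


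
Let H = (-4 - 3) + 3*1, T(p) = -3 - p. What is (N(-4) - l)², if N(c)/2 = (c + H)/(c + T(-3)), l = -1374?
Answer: 1898884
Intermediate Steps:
H = -4 (H = -7 + 3 = -4)
N(c) = 2*(-4 + c)/c (N(c) = 2*((c - 4)/(c + (-3 - 1*(-3)))) = 2*((-4 + c)/(c + (-3 + 3))) = 2*((-4 + c)/(c + 0)) = 2*((-4 + c)/c) = 2*(-4 + c)/c)
(N(-4) - l)² = ((2 - 8/(-4)) - 1*(-1374))² = ((2 - 8*(-¼)) + 1374)² = ((2 + 2) + 1374)² = (4 + 1374)² = 1378² = 1898884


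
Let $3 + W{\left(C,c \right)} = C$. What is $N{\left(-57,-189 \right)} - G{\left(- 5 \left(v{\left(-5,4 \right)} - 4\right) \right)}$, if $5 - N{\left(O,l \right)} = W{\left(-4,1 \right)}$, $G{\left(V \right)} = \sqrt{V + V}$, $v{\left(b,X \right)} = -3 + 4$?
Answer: $12 - \sqrt{30} \approx 6.5228$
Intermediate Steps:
$v{\left(b,X \right)} = 1$
$W{\left(C,c \right)} = -3 + C$
$G{\left(V \right)} = \sqrt{2} \sqrt{V}$ ($G{\left(V \right)} = \sqrt{2 V} = \sqrt{2} \sqrt{V}$)
$N{\left(O,l \right)} = 12$ ($N{\left(O,l \right)} = 5 - \left(-3 - 4\right) = 5 - -7 = 5 + 7 = 12$)
$N{\left(-57,-189 \right)} - G{\left(- 5 \left(v{\left(-5,4 \right)} - 4\right) \right)} = 12 - \sqrt{2} \sqrt{- 5 \left(1 - 4\right)} = 12 - \sqrt{2} \sqrt{\left(-5\right) \left(-3\right)} = 12 - \sqrt{2} \sqrt{15} = 12 - \sqrt{30}$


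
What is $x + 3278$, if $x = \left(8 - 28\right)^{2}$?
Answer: $3678$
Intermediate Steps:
$x = 400$ ($x = \left(-20\right)^{2} = 400$)
$x + 3278 = 400 + 3278 = 3678$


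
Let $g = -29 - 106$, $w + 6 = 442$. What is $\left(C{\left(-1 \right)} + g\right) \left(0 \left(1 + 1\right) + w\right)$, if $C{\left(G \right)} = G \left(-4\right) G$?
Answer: $-60604$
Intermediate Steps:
$w = 436$ ($w = -6 + 442 = 436$)
$C{\left(G \right)} = - 4 G^{2}$ ($C{\left(G \right)} = - 4 G G = - 4 G^{2}$)
$g = -135$ ($g = -29 - 106 = -135$)
$\left(C{\left(-1 \right)} + g\right) \left(0 \left(1 + 1\right) + w\right) = \left(- 4 \left(-1\right)^{2} - 135\right) \left(0 \left(1 + 1\right) + 436\right) = \left(\left(-4\right) 1 - 135\right) \left(0 \cdot 2 + 436\right) = \left(-4 - 135\right) \left(0 + 436\right) = \left(-139\right) 436 = -60604$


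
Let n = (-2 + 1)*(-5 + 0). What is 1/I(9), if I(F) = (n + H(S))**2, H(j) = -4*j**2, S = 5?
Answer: 1/9025 ≈ 0.00011080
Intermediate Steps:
n = 5 (n = -1*(-5) = 5)
I(F) = 9025 (I(F) = (5 - 4*5**2)**2 = (5 - 4*25)**2 = (5 - 100)**2 = (-95)**2 = 9025)
1/I(9) = 1/9025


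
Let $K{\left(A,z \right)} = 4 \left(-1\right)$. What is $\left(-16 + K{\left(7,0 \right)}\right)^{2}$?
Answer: $400$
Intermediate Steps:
$K{\left(A,z \right)} = -4$
$\left(-16 + K{\left(7,0 \right)}\right)^{2} = \left(-16 - 4\right)^{2} = \left(-20\right)^{2} = 400$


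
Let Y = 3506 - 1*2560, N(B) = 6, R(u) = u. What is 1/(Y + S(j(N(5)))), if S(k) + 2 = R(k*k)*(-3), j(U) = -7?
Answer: 1/797 ≈ 0.0012547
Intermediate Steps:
Y = 946 (Y = 3506 - 2560 = 946)
S(k) = -2 - 3*k² (S(k) = -2 + (k*k)*(-3) = -2 + k²*(-3) = -2 - 3*k²)
1/(Y + S(j(N(5)))) = 1/(946 + (-2 - 3*(-7)²)) = 1/(946 + (-2 - 3*49)) = 1/(946 + (-2 - 147)) = 1/(946 - 149) = 1/797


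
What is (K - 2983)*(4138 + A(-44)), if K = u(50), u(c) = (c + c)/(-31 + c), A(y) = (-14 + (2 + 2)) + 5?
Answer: -233832741/19 ≈ -1.2307e+7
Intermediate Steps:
A(y) = -5 (A(y) = (-14 + 4) + 5 = -10 + 5 = -5)
u(c) = 2*c/(-31 + c) (u(c) = (2*c)/(-31 + c) = 2*c/(-31 + c))
K = 100/19 (K = 2*50/(-31 + 50) = 2*50/19 = 2*50*(1/19) = 100/19 ≈ 5.2632)
(K - 2983)*(4138 + A(-44)) = (100/19 - 2983)*(4138 - 5) = -56577/19*4133 = -233832741/19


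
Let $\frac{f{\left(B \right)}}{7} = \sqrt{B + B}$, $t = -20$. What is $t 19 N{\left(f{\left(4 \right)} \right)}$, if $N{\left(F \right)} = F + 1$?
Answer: $-380 - 5320 \sqrt{2} \approx -7903.6$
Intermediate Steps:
$f{\left(B \right)} = 7 \sqrt{2} \sqrt{B}$ ($f{\left(B \right)} = 7 \sqrt{B + B} = 7 \sqrt{2 B} = 7 \sqrt{2} \sqrt{B}$)
$N{\left(F \right)} = 1 + F$
$t 19 N{\left(f{\left(4 \right)} \right)} = \left(-20\right) 19 \left(1 + 7 \sqrt{2} \sqrt{4}\right) = - 380 \left(1 + 7 \sqrt{2} \cdot 2\right) = - 380 \left(1 + 14 \sqrt{2}\right) = -380 - 5320 \sqrt{2}$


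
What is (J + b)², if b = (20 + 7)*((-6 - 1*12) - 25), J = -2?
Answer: 1352569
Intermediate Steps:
b = -1161 (b = 27*((-6 - 12) - 25) = 27*(-18 - 25) = 27*(-43) = -1161)
(J + b)² = (-2 - 1161)² = (-1163)² = 1352569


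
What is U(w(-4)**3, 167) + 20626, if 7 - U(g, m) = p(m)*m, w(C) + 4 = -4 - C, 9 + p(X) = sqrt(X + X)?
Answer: 22136 - 167*sqrt(334) ≈ 19084.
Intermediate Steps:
p(X) = -9 + sqrt(2)*sqrt(X) (p(X) = -9 + sqrt(X + X) = -9 + sqrt(2*X) = -9 + sqrt(2)*sqrt(X))
w(C) = -8 - C (w(C) = -4 + (-4 - C) = -8 - C)
U(g, m) = 7 - m*(-9 + sqrt(2)*sqrt(m)) (U(g, m) = 7 - (-9 + sqrt(2)*sqrt(m))*m = 7 - m*(-9 + sqrt(2)*sqrt(m)))
U(w(-4)**3, 167) + 20626 = (7 - 1*167*(-9 + sqrt(2)*sqrt(167))) + 20626 = (7 - 1*167*(-9 + sqrt(334))) + 20626 = (7 + (1503 - 167*sqrt(334))) + 20626 = (1510 - 167*sqrt(334)) + 20626 = 22136 - 167*sqrt(334)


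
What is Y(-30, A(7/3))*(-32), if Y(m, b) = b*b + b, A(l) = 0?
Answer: 0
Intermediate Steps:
Y(m, b) = b + b**2 (Y(m, b) = b**2 + b = b + b**2)
Y(-30, A(7/3))*(-32) = (0*(1 + 0))*(-32) = (0*1)*(-32) = 0*(-32) = 0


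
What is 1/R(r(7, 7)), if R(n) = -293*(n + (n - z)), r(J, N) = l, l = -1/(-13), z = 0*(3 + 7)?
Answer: -13/586 ≈ -0.022184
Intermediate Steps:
z = 0 (z = 0*10 = 0)
l = 1/13 (l = -1*(-1/13) = 1/13 ≈ 0.076923)
r(J, N) = 1/13
R(n) = -586*n (R(n) = -293*(n + (n - 1*0)) = -293*(n + (n + 0)) = -293*(n + n) = -586*n)
1/R(r(7, 7)) = 1/(-586*1/13) = 1/(-586/13) = -13/586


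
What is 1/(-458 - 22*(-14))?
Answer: -1/150 ≈ -0.0066667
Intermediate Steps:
1/(-458 - 22*(-14)) = 1/(-458 + 308) = 1/(-150) = -1/150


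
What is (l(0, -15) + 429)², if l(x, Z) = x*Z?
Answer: 184041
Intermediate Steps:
l(x, Z) = Z*x
(l(0, -15) + 429)² = (-15*0 + 429)² = (0 + 429)² = 429² = 184041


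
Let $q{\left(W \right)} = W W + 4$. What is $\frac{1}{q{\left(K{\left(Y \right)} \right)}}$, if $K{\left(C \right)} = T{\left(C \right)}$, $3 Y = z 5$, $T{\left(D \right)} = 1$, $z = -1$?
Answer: $\frac{1}{5} \approx 0.2$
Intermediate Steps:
$Y = - \frac{5}{3}$ ($Y = \frac{\left(-1\right) 5}{3} = \frac{1}{3} \left(-5\right) = - \frac{5}{3} \approx -1.6667$)
$K{\left(C \right)} = 1$
$q{\left(W \right)} = 4 + W^{2}$ ($q{\left(W \right)} = W^{2} + 4 = 4 + W^{2}$)
$\frac{1}{q{\left(K{\left(Y \right)} \right)}} = \frac{1}{4 + 1^{2}} = \frac{1}{4 + 1} = \frac{1}{5}$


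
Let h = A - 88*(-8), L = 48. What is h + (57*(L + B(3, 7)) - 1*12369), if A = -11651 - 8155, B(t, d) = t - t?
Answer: -28735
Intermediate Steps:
B(t, d) = 0
A = -19806
h = -19102 (h = -19806 - 88*(-8) = -19806 + 704 = -19102)
h + (57*(L + B(3, 7)) - 1*12369) = -19102 + (57*(48 + 0) - 1*12369) = -19102 + (57*48 - 12369) = -19102 + (2736 - 12369) = -19102 - 9633 = -28735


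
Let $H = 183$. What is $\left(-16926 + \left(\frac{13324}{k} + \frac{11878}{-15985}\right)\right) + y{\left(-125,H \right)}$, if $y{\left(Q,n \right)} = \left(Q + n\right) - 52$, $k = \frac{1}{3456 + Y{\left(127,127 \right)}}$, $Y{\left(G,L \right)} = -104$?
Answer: $\frac{713652359202}{15985} \approx 4.4645 \cdot 10^{7}$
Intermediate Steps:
$k = \frac{1}{3352}$ ($k = \frac{1}{3456 - 104} = \frac{1}{3352} \approx 0.00029833$)
$y{\left(Q,n \right)} = -52 + Q + n$
$\left(-16926 + \left(\frac{13324}{k} + \frac{11878}{-15985}\right)\right) + y{\left(-125,H \right)} = \left(-16926 + \left(13324 \frac{1}{\frac{1}{3352}} + \frac{11878}{-15985}\right)\right) - -6 = \left(-16926 + \left(13324 \cdot 3352 + 11878 \left(- \frac{1}{15985}\right)\right)\right) + 6 = \left(-16926 + \left(44662048 - \frac{11878}{15985}\right)\right) + 6 = \left(-16926 + \frac{713922825402}{15985}\right) + 6 = \frac{713652263292}{15985} + 6 = \frac{713652359202}{15985}$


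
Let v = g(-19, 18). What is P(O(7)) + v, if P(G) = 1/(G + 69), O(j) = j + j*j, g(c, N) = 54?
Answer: 6751/125 ≈ 54.008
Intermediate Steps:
v = 54
O(j) = j + j²
P(G) = 1/(69 + G)
P(O(7)) + v = 1/(69 + 7*(1 + 7)) + 54 = 1/(69 + 7*8) + 54 = 1/(69 + 56) + 54 = 1/125 + 54 = 6751/125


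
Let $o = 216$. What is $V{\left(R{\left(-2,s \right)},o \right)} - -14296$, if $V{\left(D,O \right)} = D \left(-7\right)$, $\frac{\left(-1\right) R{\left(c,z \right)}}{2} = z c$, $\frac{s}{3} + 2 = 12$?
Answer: $13456$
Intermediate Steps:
$s = 30$ ($s = -6 + 3 \cdot 12 = -6 + 36 = 30$)
$R{\left(c,z \right)} = - 2 c z$ ($R{\left(c,z \right)} = - 2 z c = - 2 c z$)
$V{\left(D,O \right)} = - 7 D$
$V{\left(R{\left(-2,s \right)},o \right)} - -14296 = - 7 \left(\left(-2\right) \left(-2\right) 30\right) - -14296 = \left(-7\right) 120 + 14296 = -840 + 14296 = 13456$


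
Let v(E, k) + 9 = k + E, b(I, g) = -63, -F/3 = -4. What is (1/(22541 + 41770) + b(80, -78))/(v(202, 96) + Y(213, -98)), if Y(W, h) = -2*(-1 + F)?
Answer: -4051592/17171037 ≈ -0.23595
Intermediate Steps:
F = 12 (F = -3*(-4) = 12)
v(E, k) = -9 + E + k (v(E, k) = -9 + (k + E) = -9 + (E + k) = -9 + E + k)
Y(W, h) = -22 (Y(W, h) = -2*(-1 + 12) = -2*11 = -22)
(1/(22541 + 41770) + b(80, -78))/(v(202, 96) + Y(213, -98)) = (1/(22541 + 41770) - 63)/((-9 + 202 + 96) - 22) = (1/64311 - 63)/(289 - 22) = (1/64311 - 63)/267 = -4051592/64311*1/267 = -4051592/17171037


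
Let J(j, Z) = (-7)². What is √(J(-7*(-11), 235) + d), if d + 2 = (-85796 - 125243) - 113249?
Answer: I*√324241 ≈ 569.42*I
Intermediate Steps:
J(j, Z) = 49
d = -324290 (d = -2 + ((-85796 - 125243) - 113249) = -2 + (-211039 - 113249) = -2 - 324288 = -324290)
√(J(-7*(-11), 235) + d) = √(49 - 324290) = √(-324241) = I*√324241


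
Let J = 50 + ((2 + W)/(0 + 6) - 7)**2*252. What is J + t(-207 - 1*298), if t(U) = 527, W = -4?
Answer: 14129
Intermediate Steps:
J = 13602 (J = 50 + ((2 - 4)/(0 + 6) - 7)**2*252 = 50 + (-2/6 - 7)**2*252 = 50 + (-2*1/6 - 7)**2*252 = 50 + (-1/3 - 7)**2*252 = 50 + (-22/3)**2*252 = 50 + (484/9)*252 = 50 + 13552 = 13602)
J + t(-207 - 1*298) = 13602 + 527 = 14129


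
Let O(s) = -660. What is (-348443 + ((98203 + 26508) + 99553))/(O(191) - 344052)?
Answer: 781/2168 ≈ 0.36024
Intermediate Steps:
(-348443 + ((98203 + 26508) + 99553))/(O(191) - 344052) = (-348443 + ((98203 + 26508) + 99553))/(-660 - 344052) = (-348443 + (124711 + 99553))/(-344712) = (-348443 + 224264)*(-1/344712) = -124179*(-1/344712) = 781/2168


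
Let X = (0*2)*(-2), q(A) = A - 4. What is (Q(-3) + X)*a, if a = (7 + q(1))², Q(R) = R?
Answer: -48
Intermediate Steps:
q(A) = -4 + A
X = 0 (X = 0*(-2) = 0)
a = 16 (a = (7 + (-4 + 1))² = (7 - 3)² = 4² = 16)
(Q(-3) + X)*a = (-3 + 0)*16 = -3*16 = -48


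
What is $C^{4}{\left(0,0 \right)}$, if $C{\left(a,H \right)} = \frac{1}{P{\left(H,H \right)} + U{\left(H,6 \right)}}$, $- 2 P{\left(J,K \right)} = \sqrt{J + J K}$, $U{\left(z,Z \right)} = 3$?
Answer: $\frac{1}{81} \approx 0.012346$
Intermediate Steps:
$P{\left(J,K \right)} = - \frac{\sqrt{J + J K}}{2}$
$C{\left(a,H \right)} = \frac{1}{3 - \frac{\sqrt{H \left(1 + H\right)}}{2}}$ ($C{\left(a,H \right)} = \frac{1}{- \frac{\sqrt{H \left(1 + H\right)}}{2} + 3} = \frac{1}{3 - \frac{\sqrt{H \left(1 + H\right)}}{2}}$)
$C^{4}{\left(0,0 \right)} = \left(- \frac{2}{-6 + \sqrt{0 \left(1 + 0\right)}}\right)^{4} = \left(- \frac{2}{-6 + \sqrt{0 \cdot 1}}\right)^{4} = \left(- \frac{2}{-6 + \sqrt{0}}\right)^{4} = \left(- \frac{2}{-6 + 0}\right)^{4} = \left(- \frac{2}{-6}\right)^{4} = \left(\left(-2\right) \left(- \frac{1}{6}\right)\right)^{4} = \left(\frac{1}{3}\right)^{4} = \frac{1}{81}$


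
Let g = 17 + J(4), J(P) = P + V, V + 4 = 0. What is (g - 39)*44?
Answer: -968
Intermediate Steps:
V = -4 (V = -4 + 0 = -4)
J(P) = -4 + P (J(P) = P - 4 = -4 + P)
g = 17 (g = 17 + (-4 + 4) = 17 + 0 = 17)
(g - 39)*44 = (17 - 39)*44 = -22*44 = -968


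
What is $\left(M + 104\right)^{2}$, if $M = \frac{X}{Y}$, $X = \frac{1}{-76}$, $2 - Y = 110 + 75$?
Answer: $\frac{2092168423489}{193432464} \approx 10816.0$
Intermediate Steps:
$Y = -183$ ($Y = 2 - \left(110 + 75\right) = 2 - 185 = -183$)
$X = - \frac{1}{76} \approx -0.013158$
$M = \frac{1}{13908}$ ($M = - \frac{1}{76 \left(-183\right)} = \left(- \frac{1}{76}\right) \left(- \frac{1}{183}\right) = \frac{1}{13908} \approx 7.1901 \cdot 10^{-5}$)
$\left(M + 104\right)^{2} = \left(\frac{1}{13908} + 104\right)^{2} = \left(\frac{1446433}{13908}\right)^{2} = \frac{2092168423489}{193432464}$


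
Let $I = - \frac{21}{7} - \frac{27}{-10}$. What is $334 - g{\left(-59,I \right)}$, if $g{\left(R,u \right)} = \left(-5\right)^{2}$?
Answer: $309$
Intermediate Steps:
$I = - \frac{3}{10}$ ($I = \left(-21\right) \frac{1}{7} - - \frac{27}{10} = -3 + \frac{27}{10} = - \frac{3}{10} \approx -0.3$)
$g{\left(R,u \right)} = 25$
$334 - g{\left(-59,I \right)} = 334 - 25 = 309$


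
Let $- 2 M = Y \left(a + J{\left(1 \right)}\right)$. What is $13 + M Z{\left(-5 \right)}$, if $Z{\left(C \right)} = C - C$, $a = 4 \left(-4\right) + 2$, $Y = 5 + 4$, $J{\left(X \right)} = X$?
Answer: $13$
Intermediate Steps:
$Y = 9$
$a = -14$ ($a = -16 + 2 = -14$)
$Z{\left(C \right)} = 0$
$M = \frac{117}{2}$ ($M = - \frac{9 \left(-14 + 1\right)}{2} = - \frac{9 \left(-13\right)}{2} = \left(- \frac{1}{2}\right) \left(-117\right) = \frac{117}{2} \approx 58.5$)
$13 + M Z{\left(-5 \right)} = 13 + \frac{117}{2} \cdot 0 = 13 + 0 = 13$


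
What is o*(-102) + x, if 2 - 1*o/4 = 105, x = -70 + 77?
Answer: 42031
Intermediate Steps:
x = 7
o = -412 (o = 8 - 4*105 = 8 - 420 = -412)
o*(-102) + x = -412*(-102) + 7 = 42024 + 7 = 42031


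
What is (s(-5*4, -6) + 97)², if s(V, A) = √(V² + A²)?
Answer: 9845 + 388*√109 ≈ 13896.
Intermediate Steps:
s(V, A) = √(A² + V²)
(s(-5*4, -6) + 97)² = (√((-6)² + (-5*4)²) + 97)² = (√(36 + (-20)²) + 97)² = (√(36 + 400) + 97)² = (√436 + 97)² = (2*√109 + 97)² = (97 + 2*√109)²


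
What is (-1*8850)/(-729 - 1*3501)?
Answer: 295/141 ≈ 2.0922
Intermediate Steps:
(-1*8850)/(-729 - 1*3501) = -8850/(-729 - 3501) = -8850/(-4230) = -8850*(-1/4230) = 295/141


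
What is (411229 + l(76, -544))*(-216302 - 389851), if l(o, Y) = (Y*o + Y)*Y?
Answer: -14061719746053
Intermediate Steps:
l(o, Y) = Y*(Y + Y*o) (l(o, Y) = (Y + Y*o)*Y = Y*(Y + Y*o))
(411229 + l(76, -544))*(-216302 - 389851) = (411229 + (-544)²*(1 + 76))*(-216302 - 389851) = (411229 + 295936*77)*(-606153) = (411229 + 22787072)*(-606153) = 23198301*(-606153) = -14061719746053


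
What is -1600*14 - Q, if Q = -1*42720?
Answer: 20320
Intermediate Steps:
Q = -42720
-1600*14 - Q = -1600*14 - 1*(-42720) = -22400 + 42720 = 20320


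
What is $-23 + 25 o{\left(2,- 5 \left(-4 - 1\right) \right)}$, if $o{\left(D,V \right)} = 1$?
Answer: $2$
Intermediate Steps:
$-23 + 25 o{\left(2,- 5 \left(-4 - 1\right) \right)} = -23 + 25 \cdot 1 = -23 + 25 = 2$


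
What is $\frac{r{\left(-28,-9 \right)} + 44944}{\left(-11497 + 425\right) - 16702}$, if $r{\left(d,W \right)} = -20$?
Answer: $- \frac{22462}{13887} \approx -1.6175$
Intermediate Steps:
$\frac{r{\left(-28,-9 \right)} + 44944}{\left(-11497 + 425\right) - 16702} = \frac{-20 + 44944}{\left(-11497 + 425\right) - 16702} = \frac{44924}{-11072 - 16702} = \frac{44924}{-27774} = 44924 \left(- \frac{1}{27774}\right) = - \frac{22462}{13887}$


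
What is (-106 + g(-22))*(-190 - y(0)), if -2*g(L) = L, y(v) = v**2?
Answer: 18050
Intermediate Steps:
g(L) = -L/2
(-106 + g(-22))*(-190 - y(0)) = (-106 - 1/2*(-22))*(-190 - 1*0**2) = (-106 + 11)*(-190 - 1*0) = -95*(-190 + 0) = -95*(-190) = 18050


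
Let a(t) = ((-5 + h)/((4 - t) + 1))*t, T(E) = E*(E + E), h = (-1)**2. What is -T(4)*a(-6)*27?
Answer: -20736/11 ≈ -1885.1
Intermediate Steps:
h = 1
T(E) = 2*E**2 (T(E) = E*(2*E) = 2*E**2)
a(t) = -4*t/(5 - t) (a(t) = ((-5 + 1)/((4 - t) + 1))*t = (-4/(5 - t))*t = -4*t/(5 - t))
-T(4)*a(-6)*27 = -(2*4**2)*(4*(-6)/(-5 - 6))*27 = -(2*16)*(4*(-6)/(-11))*27 = -32*(4*(-6)*(-1/11))*27 = -32*(24/11)*27 = -768*27/11 = -1*20736/11 = -20736/11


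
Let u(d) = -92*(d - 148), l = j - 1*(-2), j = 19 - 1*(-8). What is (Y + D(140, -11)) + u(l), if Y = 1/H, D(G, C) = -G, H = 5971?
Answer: 64534569/5971 ≈ 10808.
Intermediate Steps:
j = 27 (j = 19 + 8 = 27)
l = 29 (l = 27 - 1*(-2) = 27 + 2 = 29)
u(d) = 13616 - 92*d (u(d) = -92*(-148 + d) = 13616 - 92*d)
Y = 1/5971 ≈ 0.00016748
(Y + D(140, -11)) + u(l) = (1/5971 - 1*140) + (13616 - 92*29) = (1/5971 - 140) + (13616 - 2668) = -835939/5971 + 10948 = 64534569/5971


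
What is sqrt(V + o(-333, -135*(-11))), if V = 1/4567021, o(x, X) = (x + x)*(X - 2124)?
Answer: sqrt(8876486654929481155)/4567021 ≈ 652.36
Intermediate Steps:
o(x, X) = 2*x*(-2124 + X) (o(x, X) = (2*x)*(-2124 + X) = 2*x*(-2124 + X))
V = 1/4567021 ≈ 2.1896e-7
sqrt(V + o(-333, -135*(-11))) = sqrt(1/4567021 + 2*(-333)*(-2124 - 135*(-11))) = sqrt(1/4567021 + 2*(-333)*(-2124 + 1485)) = sqrt(1/4567021 + 2*(-333)*(-639)) = sqrt(1/4567021 + 425574) = sqrt(1943605395055/4567021) = sqrt(8876486654929481155)/4567021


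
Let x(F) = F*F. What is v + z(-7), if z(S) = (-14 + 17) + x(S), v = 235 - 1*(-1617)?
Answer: 1904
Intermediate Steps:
v = 1852 (v = 235 + 1617 = 1852)
x(F) = F²
z(S) = 3 + S² (z(S) = (-14 + 17) + S² = 3 + S²)
v + z(-7) = 1852 + (3 + (-7)²) = 1852 + (3 + 49) = 1852 + 52 = 1904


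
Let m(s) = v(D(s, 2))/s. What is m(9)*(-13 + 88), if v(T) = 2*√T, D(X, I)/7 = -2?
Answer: 50*I*√14/3 ≈ 62.361*I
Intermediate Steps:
D(X, I) = -14 (D(X, I) = 7*(-2) = -14)
m(s) = 2*I*√14/s (m(s) = (2*√(-14))/s = (2*(I*√14))/s = (2*I*√14)/s = 2*I*√14/s)
m(9)*(-13 + 88) = (2*I*√14/9)*(-13 + 88) = (2*I*√14*(⅑))*75 = (2*I*√14/9)*75 = 50*I*√14/3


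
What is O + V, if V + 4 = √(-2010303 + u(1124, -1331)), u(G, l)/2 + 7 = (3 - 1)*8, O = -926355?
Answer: -926359 + 3*I*√223365 ≈ -9.2636e+5 + 1417.8*I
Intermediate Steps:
u(G, l) = 18 (u(G, l) = -14 + 2*((3 - 1)*8) = -14 + 2*(2*8) = -14 + 2*16 = -14 + 32 = 18)
V = -4 + 3*I*√223365 (V = -4 + √(-2010303 + 18) = -4 + √(-2010285) = -4 + 3*I*√223365 ≈ -4.0 + 1417.8*I)
O + V = -926355 + (-4 + 3*I*√223365) = -926359 + 3*I*√223365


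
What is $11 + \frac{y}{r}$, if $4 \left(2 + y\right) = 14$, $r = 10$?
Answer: $\frac{223}{20} \approx 11.15$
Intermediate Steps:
$y = \frac{3}{2}$ ($y = -2 + \frac{1}{4} \cdot 14 = -2 + \frac{7}{2} = \frac{3}{2} \approx 1.5$)
$11 + \frac{y}{r} = 11 + \frac{1}{10} \cdot \frac{3}{2} = 11 + \frac{3}{20} = \frac{223}{20}$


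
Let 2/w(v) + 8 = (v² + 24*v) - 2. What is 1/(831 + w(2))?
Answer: 21/17452 ≈ 0.0012033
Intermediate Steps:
w(v) = 2/(-10 + v² + 24*v) (w(v) = 2/(-8 + ((v² + 24*v) - 2)) = 2/(-8 + (-2 + v² + 24*v)) = 2/(-10 + v² + 24*v))
1/(831 + w(2)) = 1/(831 + 2/(-10 + 2² + 24*2)) = 1/(831 + 2/(-10 + 4 + 48)) = 1/(831 + 2/42) = 1/(831 + 2*(1/42)) = 1/(831 + 1/21) = 1/(17452/21) = 21/17452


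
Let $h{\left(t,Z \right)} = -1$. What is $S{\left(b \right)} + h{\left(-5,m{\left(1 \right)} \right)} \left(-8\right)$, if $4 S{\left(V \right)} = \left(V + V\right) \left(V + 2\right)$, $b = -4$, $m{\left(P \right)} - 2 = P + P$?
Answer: $12$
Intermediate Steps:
$m{\left(P \right)} = 2 + 2 P$ ($m{\left(P \right)} = 2 + \left(P + P\right) = 2 + 2 P$)
$S{\left(V \right)} = \frac{V \left(2 + V\right)}{2}$ ($S{\left(V \right)} = \frac{\left(V + V\right) \left(V + 2\right)}{4} = \frac{2 V \left(2 + V\right)}{4} = \frac{V \left(2 + V\right)}{2}$)
$S{\left(b \right)} + h{\left(-5,m{\left(1 \right)} \right)} \left(-8\right) = \frac{1}{2} \left(-4\right) \left(2 - 4\right) - -8 = \frac{1}{2} \left(-4\right) \left(-2\right) + 8 = 4 + 8 = 12$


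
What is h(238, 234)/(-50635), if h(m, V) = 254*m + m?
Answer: -12138/10127 ≈ -1.1986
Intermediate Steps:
h(m, V) = 255*m
h(238, 234)/(-50635) = (255*238)/(-50635) = 60690*(-1/50635) = -12138/10127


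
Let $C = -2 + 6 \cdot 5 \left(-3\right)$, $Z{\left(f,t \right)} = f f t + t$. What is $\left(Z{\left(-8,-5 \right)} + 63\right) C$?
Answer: $24104$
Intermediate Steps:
$Z{\left(f,t \right)} = t + t f^{2}$ ($Z{\left(f,t \right)} = f^{2} t + t = t f^{2} + t = t + t f^{2}$)
$C = -92$ ($C = -2 + 6 \left(-15\right) = -2 - 90 = -92$)
$\left(Z{\left(-8,-5 \right)} + 63\right) C = \left(- 5 \left(1 + \left(-8\right)^{2}\right) + 63\right) \left(-92\right) = \left(- 5 \left(1 + 64\right) + 63\right) \left(-92\right) = \left(\left(-5\right) 65 + 63\right) \left(-92\right) = \left(-325 + 63\right) \left(-92\right) = \left(-262\right) \left(-92\right) = 24104$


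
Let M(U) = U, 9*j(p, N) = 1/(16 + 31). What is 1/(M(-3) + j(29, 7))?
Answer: -423/1268 ≈ -0.33360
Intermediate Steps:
j(p, N) = 1/423 (j(p, N) = 1/(9*(16 + 31)) = (1/9)/47 = (1/9)*(1/47) = 1/423)
1/(M(-3) + j(29, 7)) = 1/(-3 + 1/423) = 1/(-1268/423) = -423/1268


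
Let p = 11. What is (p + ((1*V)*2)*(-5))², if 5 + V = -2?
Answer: 6561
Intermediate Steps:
V = -7 (V = -5 - 2 = -7)
(p + ((1*V)*2)*(-5))² = (11 + ((1*(-7))*2)*(-5))² = (11 - 7*2*(-5))² = (11 - 14*(-5))² = (11 + 70)² = 81² = 6561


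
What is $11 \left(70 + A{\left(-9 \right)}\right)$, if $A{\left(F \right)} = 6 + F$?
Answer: $737$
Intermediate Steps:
$11 \left(70 + A{\left(-9 \right)}\right) = 11 \left(70 + \left(6 - 9\right)\right) = 11 \left(70 - 3\right) = 11 \cdot 67 = 737$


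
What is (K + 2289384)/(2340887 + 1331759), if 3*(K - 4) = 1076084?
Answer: 3972124/5508969 ≈ 0.72103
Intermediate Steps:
K = 1076096/3 (K = 4 + (1/3)*1076084 = 4 + 1076084/3 = 1076096/3 ≈ 3.5870e+5)
(K + 2289384)/(2340887 + 1331759) = (1076096/3 + 2289384)/(2340887 + 1331759) = (7944248/3)/3672646 = (7944248/3)*(1/3672646) = 3972124/5508969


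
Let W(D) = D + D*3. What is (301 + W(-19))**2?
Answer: 50625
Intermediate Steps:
W(D) = 4*D (W(D) = D + 3*D = 4*D)
(301 + W(-19))**2 = (301 + 4*(-19))**2 = (301 - 76)**2 = 225**2 = 50625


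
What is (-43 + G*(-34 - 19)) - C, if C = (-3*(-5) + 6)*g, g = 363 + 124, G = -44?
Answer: -7938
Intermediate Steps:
g = 487
C = 10227 (C = (-3*(-5) + 6)*487 = (15 + 6)*487 = 21*487 = 10227)
(-43 + G*(-34 - 19)) - C = (-43 - 44*(-34 - 19)) - 1*10227 = (-43 - 44*(-53)) - 10227 = (-43 + 2332) - 10227 = 2289 - 10227 = -7938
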